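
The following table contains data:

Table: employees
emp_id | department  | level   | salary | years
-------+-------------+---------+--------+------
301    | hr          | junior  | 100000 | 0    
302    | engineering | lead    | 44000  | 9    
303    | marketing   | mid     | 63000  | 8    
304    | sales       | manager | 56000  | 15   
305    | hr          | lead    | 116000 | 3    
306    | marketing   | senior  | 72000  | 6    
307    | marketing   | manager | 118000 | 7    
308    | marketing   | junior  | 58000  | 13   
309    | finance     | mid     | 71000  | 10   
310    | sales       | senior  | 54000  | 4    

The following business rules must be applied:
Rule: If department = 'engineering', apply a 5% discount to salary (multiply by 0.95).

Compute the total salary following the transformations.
749800.0

Step 1: Records with department = 'engineering' have total salary = 44000
Step 2: Apply multiplier: 44000 × 0.95 = 41800.0
Step 3: Other records total: 708000
Step 4: Final sum = 41800.0 + 708000 = 749800.0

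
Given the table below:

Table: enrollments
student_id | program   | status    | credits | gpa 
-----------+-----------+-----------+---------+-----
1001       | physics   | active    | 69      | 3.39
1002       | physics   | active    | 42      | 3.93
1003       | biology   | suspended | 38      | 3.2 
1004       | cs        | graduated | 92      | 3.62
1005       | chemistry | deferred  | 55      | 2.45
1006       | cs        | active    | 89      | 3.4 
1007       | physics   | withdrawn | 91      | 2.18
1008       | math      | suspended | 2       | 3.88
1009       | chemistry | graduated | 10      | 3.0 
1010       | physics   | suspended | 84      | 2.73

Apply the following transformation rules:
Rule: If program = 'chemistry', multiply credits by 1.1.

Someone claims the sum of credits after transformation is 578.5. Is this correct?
Yes, the result is correct.

Step 1: Calculate the correct sum after transformation
Step 2: Apply multiplier 1.1 to records where program = 'chemistry'
Step 3: Correct result = 578.5
Step 4: Claimed result = 578.5
Step 5: 578.5 = 578.5 ✓
Conclusion: The claimed result is correct.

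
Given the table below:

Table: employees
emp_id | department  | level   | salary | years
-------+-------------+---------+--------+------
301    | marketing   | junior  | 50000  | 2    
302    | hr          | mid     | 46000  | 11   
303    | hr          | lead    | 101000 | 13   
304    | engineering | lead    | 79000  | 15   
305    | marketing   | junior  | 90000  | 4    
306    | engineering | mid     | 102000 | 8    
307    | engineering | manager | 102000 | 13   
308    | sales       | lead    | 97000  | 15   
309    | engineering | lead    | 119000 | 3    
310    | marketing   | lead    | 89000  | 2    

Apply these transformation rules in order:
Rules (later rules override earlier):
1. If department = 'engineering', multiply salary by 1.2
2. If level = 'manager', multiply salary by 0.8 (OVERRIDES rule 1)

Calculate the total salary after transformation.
914600.0

Step 1: Rule 2 takes priority for records with level = 'manager'
  - 1 records: 102000 × 0.8 = 81600.0
Step 2: Rule 1 applies to remaining records with department = 'engineering'
  - 3 records: 300000 × 1.2 = 360000.0
Step 3: Other records unchanged: 473000
Step 4: Final sum = 81600.0 + 360000.0 + 473000 = 914600.0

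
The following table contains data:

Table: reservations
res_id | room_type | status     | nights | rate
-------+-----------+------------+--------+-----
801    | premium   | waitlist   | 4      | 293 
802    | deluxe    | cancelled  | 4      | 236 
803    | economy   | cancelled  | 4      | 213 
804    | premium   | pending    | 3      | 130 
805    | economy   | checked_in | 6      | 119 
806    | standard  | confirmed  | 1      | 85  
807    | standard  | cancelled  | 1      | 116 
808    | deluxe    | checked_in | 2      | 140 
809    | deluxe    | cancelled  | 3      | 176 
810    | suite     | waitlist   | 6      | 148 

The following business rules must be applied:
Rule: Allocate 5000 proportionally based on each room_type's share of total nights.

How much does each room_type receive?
deluxe: 1323.53, economy: 1470.59, premium: 1029.41, standard: 294.12, suite: 882.35

Step 1: Calculate total nights = 34
Step 2: Calculate each room_type's proportion:
  deluxe: 9/34 = 26.47% → 1323.53
  economy: 10/34 = 29.41% → 1470.59
  premium: 7/34 = 20.59% → 1029.41
  standard: 2/34 = 5.88% → 294.12
  suite: 6/34 = 17.65% → 882.35
Step 3: Verify: sum of allocations ≈ 5000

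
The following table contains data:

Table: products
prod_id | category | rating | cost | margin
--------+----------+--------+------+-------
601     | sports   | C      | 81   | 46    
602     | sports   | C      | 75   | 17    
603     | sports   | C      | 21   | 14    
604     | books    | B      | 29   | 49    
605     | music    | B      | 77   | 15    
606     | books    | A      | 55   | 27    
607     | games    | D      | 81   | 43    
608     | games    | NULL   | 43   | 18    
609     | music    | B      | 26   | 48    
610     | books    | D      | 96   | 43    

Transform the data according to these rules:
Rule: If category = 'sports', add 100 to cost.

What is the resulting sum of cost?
884

Step 1: Count records where category = 'sports': 3
Step 2: Total bonus added: 3 × 100 = 300
Step 3: Original sum of cost: 584
Step 4: Final sum = 584 + 300 = 884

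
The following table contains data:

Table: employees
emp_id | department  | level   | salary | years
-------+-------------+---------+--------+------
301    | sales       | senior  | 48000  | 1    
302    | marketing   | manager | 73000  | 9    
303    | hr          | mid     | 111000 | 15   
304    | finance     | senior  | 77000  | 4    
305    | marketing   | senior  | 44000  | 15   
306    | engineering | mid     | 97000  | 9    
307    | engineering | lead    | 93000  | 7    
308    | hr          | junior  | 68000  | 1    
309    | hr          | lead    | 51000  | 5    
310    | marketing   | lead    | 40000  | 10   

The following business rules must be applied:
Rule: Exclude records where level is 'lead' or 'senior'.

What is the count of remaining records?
4

Step 1: Count records to exclude
  - 3 (lead) + 3 (senior) = 6 records
Step 2: Total records: 10
Step 3: Remaining = 10 - 6 = 4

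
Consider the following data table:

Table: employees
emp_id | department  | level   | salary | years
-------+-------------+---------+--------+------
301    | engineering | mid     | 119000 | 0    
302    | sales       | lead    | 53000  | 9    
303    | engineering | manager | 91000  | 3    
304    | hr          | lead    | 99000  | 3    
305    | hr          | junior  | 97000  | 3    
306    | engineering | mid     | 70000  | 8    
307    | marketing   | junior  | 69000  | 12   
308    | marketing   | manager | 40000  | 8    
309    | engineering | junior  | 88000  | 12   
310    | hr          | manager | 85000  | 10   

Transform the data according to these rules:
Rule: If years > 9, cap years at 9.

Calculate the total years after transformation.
61

Step 1: 3 records have years > 9
Step 2: These records originally summed to 34
Step 3: After capping: 3 × 9 = 27
Step 4: Unaffected records sum: 34
Step 5: Final sum = 27 + 34 = 61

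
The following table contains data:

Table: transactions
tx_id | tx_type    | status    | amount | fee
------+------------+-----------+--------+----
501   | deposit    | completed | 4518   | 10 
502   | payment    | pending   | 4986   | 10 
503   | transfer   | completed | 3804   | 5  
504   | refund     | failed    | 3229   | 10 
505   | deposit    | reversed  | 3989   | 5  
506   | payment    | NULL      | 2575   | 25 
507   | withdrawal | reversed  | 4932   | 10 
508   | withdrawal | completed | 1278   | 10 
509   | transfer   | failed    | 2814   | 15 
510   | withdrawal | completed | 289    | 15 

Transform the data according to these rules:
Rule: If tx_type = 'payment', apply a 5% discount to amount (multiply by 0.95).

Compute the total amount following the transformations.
32035.95

Step 1: Records with tx_type = 'payment' have total amount = 7561
Step 2: Apply multiplier: 7561 × 0.95 = 7182.95
Step 3: Other records total: 24853
Step 4: Final sum = 7182.95 + 24853 = 32035.95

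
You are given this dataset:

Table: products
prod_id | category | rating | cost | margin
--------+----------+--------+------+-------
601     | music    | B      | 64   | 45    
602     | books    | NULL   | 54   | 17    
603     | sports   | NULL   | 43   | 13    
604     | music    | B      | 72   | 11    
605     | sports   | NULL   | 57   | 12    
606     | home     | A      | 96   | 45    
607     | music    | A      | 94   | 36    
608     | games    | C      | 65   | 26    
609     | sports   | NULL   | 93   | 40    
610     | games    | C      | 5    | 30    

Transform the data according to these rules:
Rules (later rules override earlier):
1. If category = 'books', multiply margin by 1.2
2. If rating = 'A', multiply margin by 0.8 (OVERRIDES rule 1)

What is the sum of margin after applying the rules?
262.2

Step 1: Rule 2 takes priority for records with rating = 'A'
  - 2 records: 81 × 0.8 = 64.8
Step 2: Rule 1 applies to remaining records with category = 'books'
  - 1 records: 17 × 1.2 = 20.4
Step 3: Other records unchanged: 177
Step 4: Final sum = 64.8 + 20.4 + 177 = 262.2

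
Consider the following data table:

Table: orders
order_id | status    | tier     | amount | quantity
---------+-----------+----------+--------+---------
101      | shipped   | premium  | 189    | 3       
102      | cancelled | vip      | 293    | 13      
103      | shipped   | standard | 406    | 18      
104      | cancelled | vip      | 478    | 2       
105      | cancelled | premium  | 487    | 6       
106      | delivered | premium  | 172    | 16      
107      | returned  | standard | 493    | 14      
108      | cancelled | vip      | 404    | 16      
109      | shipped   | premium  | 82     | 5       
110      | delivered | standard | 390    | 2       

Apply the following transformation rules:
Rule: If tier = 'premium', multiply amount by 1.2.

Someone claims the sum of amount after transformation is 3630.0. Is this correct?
No, the correct result is 3580.0.

Step 1: Calculate the correct sum after transformation
Step 2: Apply multiplier 1.2 to records where tier = 'premium'
Step 3: Correct result = 3580.0
Step 4: Claimed result = 3630.0
Step 5: 3580.0 ≠ 3630.0
Conclusion: The claimed result is incorrect. The correct answer is 3580.0.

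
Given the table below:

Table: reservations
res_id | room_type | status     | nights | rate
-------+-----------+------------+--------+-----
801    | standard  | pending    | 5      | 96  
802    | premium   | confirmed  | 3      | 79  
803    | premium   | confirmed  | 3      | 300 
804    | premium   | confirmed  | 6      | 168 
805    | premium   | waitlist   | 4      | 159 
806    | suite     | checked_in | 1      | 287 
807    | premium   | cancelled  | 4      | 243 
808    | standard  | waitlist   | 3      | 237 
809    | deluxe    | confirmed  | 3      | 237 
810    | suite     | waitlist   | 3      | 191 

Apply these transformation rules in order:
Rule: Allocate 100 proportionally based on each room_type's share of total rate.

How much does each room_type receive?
deluxe: 11.87, premium: 47.52, standard: 16.68, suite: 23.94

Step 1: Calculate total rate = 1997
Step 2: Calculate each room_type's proportion:
  deluxe: 237/1997 = 11.87% → 11.87
  premium: 949/1997 = 47.52% → 47.52
  standard: 333/1997 = 16.68% → 16.68
  suite: 478/1997 = 23.94% → 23.94
Step 3: Verify: sum of allocations ≈ 100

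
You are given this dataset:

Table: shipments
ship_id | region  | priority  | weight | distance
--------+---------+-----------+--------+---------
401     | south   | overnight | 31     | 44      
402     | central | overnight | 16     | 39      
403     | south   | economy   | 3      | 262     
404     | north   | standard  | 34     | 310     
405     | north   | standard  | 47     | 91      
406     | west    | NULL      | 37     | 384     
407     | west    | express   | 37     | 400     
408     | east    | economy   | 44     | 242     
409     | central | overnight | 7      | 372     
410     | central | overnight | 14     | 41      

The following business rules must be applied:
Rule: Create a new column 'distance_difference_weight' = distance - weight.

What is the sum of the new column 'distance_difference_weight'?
1915

Step 1: For each record, compute distance - weight
Example calculations:
  44 - 31 = 13
  39 - 16 = 23
  262 - 3 = 259
  ...
Step 2: Sum all derived values
Step 3: Total = 1915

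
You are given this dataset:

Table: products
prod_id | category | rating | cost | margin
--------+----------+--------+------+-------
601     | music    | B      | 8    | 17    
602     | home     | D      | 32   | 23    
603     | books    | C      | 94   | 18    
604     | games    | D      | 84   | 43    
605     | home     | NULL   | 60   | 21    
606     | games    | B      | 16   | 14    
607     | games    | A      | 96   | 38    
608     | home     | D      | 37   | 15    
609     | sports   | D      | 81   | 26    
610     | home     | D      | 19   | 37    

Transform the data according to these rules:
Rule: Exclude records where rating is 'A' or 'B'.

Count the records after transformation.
7

Step 1: Count records to exclude
  - 1 (A) + 2 (B) = 3 records
Step 2: Total records: 10
Step 3: Remaining = 10 - 3 = 7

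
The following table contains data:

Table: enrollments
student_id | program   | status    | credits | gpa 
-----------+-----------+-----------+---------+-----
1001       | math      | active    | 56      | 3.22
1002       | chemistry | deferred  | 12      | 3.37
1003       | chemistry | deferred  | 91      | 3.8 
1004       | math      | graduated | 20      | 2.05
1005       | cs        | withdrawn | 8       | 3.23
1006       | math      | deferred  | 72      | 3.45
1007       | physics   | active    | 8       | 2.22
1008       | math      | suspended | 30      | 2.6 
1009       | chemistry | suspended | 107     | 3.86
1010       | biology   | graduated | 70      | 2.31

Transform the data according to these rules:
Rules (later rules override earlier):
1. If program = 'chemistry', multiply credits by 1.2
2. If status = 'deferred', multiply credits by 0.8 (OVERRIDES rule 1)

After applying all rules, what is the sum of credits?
460.4

Step 1: Rule 2 takes priority for records with status = 'deferred'
  - 3 records: 175 × 0.8 = 140.0
Step 2: Rule 1 applies to remaining records with program = 'chemistry'
  - 1 records: 107 × 1.2 = 128.4
Step 3: Other records unchanged: 192
Step 4: Final sum = 140.0 + 128.4 + 192 = 460.4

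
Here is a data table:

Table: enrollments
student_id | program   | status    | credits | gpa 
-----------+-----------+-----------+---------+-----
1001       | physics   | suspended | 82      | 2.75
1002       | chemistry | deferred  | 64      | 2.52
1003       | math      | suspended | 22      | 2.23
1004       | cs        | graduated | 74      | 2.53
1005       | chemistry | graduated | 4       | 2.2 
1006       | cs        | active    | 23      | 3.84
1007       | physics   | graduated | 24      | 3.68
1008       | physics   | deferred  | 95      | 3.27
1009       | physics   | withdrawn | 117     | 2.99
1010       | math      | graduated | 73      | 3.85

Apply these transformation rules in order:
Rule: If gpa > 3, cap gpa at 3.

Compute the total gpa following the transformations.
27.22

Step 1: 4 records have gpa > 3
Step 2: These records originally summed to 14.64
Step 3: After capping: 4 × 3 = 12
Step 4: Unaffected records sum: 15.22
Step 5: Final sum = 12 + 15.22 = 27.22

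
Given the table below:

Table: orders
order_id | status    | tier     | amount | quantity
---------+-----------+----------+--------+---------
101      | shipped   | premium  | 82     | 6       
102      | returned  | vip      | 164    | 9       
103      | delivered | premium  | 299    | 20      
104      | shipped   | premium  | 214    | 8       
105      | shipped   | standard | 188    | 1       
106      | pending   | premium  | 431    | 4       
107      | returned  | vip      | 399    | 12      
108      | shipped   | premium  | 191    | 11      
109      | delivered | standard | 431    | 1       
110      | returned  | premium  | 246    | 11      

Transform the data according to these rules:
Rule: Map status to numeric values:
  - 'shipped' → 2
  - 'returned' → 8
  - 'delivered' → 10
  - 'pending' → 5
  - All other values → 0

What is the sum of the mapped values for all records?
57

Step 1: Apply mapping to each record
Step 2: Count by status:
  'shipped': 4 records × 2 = 8
  'returned': 3 records × 8 = 24
  'delivered': 2 records × 10 = 20
  'pending': 1 records × 5 = 5
Step 3: Sum all mapped values = 57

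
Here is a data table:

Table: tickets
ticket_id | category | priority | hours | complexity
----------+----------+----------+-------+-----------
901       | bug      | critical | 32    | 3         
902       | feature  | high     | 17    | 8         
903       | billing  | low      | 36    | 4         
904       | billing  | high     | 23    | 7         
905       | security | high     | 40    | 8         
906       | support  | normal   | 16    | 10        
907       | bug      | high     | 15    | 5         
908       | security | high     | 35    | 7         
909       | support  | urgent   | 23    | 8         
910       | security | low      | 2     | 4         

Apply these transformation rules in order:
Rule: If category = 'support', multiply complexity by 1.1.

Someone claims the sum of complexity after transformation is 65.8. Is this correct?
Yes, the result is correct.

Step 1: Calculate the correct sum after transformation
Step 2: Apply multiplier 1.1 to records where category = 'support'
Step 3: Correct result = 65.8
Step 4: Claimed result = 65.8
Step 5: 65.8 = 65.8 ✓
Conclusion: The claimed result is correct.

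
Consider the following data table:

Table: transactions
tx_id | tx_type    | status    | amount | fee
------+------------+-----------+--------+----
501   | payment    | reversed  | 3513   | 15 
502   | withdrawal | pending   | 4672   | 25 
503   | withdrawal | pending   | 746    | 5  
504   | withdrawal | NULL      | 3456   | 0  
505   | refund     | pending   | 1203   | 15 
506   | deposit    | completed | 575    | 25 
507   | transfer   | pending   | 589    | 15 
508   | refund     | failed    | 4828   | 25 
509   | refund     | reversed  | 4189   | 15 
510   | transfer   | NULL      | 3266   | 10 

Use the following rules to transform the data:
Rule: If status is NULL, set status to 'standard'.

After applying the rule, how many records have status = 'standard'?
2

Step 1: Count records where status IS NULL
Step 2: Found 2 records with NULL status
Step 3: These records will have status set to 'standard'
Step 4: Records already having status = 'standard': 0
Step 5: Answer: 2 + 0 = 2 records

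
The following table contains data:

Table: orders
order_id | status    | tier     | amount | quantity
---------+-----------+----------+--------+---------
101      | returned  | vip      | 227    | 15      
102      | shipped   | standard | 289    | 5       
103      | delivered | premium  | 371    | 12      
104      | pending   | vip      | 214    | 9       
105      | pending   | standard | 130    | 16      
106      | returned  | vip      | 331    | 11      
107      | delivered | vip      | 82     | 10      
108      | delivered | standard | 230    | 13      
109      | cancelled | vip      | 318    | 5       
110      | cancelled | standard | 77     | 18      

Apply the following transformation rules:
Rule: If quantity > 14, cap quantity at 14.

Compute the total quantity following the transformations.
107

Step 1: 3 records have quantity > 14
Step 2: These records originally summed to 49
Step 3: After capping: 3 × 14 = 42
Step 4: Unaffected records sum: 65
Step 5: Final sum = 42 + 65 = 107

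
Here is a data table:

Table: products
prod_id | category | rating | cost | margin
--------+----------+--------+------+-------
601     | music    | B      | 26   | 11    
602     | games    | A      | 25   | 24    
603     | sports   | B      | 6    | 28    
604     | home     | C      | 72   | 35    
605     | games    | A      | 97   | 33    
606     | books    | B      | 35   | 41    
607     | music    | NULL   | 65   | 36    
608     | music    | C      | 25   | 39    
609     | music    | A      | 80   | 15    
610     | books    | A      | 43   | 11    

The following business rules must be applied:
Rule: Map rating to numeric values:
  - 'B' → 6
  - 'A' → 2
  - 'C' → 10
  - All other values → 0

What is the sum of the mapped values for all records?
46

Step 1: Apply mapping to each record
Step 2: Count by status:
  'B': 3 records × 6 = 18
  'A': 4 records × 2 = 8
  'C': 2 records × 10 = 20
Step 3: Sum all mapped values = 46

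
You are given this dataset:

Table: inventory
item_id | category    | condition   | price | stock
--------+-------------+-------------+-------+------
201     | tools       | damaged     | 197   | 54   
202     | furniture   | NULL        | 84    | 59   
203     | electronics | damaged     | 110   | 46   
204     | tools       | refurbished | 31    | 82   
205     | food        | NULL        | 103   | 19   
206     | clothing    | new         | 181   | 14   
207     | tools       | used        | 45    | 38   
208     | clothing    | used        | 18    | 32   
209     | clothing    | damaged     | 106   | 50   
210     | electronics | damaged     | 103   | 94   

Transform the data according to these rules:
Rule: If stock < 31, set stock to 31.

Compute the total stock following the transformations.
517

Step 1: 2 records have stock < 31
Step 2: These records originally summed to 33
Step 3: After setting to minimum: 2 × 31 = 62
Step 4: Unaffected records sum: 455
Step 5: Final sum = 62 + 455 = 517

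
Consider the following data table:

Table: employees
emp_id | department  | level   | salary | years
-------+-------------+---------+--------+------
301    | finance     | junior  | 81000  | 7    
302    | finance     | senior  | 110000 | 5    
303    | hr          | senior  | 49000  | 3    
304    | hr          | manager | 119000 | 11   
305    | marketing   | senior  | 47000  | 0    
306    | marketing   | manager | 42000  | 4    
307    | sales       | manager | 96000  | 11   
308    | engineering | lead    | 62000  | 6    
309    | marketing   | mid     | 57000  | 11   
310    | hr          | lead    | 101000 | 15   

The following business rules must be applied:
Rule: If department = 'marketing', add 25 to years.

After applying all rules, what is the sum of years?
148

Step 1: Count records where department = 'marketing': 3
Step 2: Total bonus added: 3 × 25 = 75
Step 3: Original sum of years: 73
Step 4: Final sum = 73 + 75 = 148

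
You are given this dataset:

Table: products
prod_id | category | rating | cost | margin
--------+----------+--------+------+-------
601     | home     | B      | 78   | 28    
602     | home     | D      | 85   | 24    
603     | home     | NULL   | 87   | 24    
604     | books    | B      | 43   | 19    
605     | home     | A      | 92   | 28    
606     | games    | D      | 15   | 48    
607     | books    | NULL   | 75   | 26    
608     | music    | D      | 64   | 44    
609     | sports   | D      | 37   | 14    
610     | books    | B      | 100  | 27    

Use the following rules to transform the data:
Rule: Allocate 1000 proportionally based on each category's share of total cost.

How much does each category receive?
books: 322.49, games: 22.19, home: 505.92, music: 94.67, sports: 54.73

Step 1: Calculate total cost = 676
Step 2: Calculate each category's proportion:
  books: 218/676 = 32.25% → 322.49
  games: 15/676 = 2.22% → 22.19
  home: 342/676 = 50.59% → 505.92
  music: 64/676 = 9.47% → 94.67
  sports: 37/676 = 5.47% → 54.73
Step 3: Verify: sum of allocations ≈ 1000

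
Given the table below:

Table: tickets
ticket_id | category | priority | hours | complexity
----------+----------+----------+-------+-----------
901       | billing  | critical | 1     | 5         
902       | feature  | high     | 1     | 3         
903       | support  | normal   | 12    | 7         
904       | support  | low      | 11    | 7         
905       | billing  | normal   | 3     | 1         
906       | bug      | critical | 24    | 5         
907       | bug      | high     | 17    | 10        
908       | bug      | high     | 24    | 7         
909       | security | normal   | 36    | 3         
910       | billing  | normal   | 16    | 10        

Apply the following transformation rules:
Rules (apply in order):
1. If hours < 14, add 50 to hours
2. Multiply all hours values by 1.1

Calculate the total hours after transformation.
434.5

Step 1: Apply Rule 1 - Add 50 to records with hours < 14
  - 5 records affected: 28 + (5 × 50) = 278
  - Unaffected records: 117
  - Sum after Rule 1: 395
Step 2: Apply Rule 2 - Multiply all by 1.1
  - 395 × 1.1 = 434.5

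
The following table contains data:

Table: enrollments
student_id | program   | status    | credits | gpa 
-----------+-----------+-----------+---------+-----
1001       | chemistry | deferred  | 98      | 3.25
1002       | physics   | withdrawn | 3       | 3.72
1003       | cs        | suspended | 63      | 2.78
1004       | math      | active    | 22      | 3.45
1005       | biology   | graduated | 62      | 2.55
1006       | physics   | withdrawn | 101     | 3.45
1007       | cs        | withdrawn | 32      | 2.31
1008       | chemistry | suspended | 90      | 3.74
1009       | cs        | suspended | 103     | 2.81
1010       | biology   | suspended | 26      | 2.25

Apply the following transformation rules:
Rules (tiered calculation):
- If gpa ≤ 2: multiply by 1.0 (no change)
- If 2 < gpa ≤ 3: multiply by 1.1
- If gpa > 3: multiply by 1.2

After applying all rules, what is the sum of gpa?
35.1

Step 1: Tier 1 (gpa ≤ 2): 0 records, sum = 0 × 1.0 = 0.0
Step 2: Tier 2 (2 < gpa ≤ 3): 5 records, sum = 12.7 × 1.1 = 13.97
Step 3: Tier 3 (gpa > 3): 5 records, sum = 17.61 × 1.2 = 21.13
Step 4: Final sum = 0.0 + 13.97 + 21.13 = 35.1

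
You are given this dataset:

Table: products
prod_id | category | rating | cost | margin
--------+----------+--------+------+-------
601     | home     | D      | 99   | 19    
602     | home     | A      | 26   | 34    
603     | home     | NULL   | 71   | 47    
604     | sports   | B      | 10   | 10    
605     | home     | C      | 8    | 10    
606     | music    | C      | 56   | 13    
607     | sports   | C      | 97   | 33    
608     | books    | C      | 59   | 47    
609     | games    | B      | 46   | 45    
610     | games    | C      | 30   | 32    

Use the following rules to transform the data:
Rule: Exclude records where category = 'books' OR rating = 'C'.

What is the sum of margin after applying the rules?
155

Step 1: Find records where category = 'books' OR rating = 'C'
Step 2: 5 records match, summing to 135
Step 3: Original sum: 290
Step 4: Remaining sum = 290 - 135 = 155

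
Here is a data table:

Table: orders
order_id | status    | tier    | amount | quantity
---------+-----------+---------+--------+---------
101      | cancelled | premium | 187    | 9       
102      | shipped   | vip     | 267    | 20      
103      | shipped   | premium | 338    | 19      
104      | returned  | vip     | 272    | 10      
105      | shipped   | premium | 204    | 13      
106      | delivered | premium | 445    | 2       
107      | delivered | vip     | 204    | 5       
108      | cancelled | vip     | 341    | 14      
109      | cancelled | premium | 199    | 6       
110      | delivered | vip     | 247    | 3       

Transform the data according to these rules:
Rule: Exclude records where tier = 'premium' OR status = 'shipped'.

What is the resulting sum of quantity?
32

Step 1: Find records where tier = 'premium' OR status = 'shipped'
Step 2: 6 records match, summing to 69
Step 3: Original sum: 101
Step 4: Remaining sum = 101 - 69 = 32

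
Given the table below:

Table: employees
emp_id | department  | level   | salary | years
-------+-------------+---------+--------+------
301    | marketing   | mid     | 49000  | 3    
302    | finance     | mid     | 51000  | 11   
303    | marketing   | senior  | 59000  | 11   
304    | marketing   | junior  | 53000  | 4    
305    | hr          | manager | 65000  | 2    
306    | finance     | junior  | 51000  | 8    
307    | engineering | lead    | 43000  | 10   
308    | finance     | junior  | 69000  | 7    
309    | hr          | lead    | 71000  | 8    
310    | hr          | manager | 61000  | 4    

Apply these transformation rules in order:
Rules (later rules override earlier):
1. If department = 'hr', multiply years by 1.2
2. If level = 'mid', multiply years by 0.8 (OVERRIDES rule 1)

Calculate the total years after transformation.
68.0

Step 1: Rule 2 takes priority for records with level = 'mid'
  - 2 records: 14 × 0.8 = 11.2
Step 2: Rule 1 applies to remaining records with department = 'hr'
  - 3 records: 14 × 1.2 = 16.8
Step 3: Other records unchanged: 40
Step 4: Final sum = 11.2 + 16.8 + 40 = 68.0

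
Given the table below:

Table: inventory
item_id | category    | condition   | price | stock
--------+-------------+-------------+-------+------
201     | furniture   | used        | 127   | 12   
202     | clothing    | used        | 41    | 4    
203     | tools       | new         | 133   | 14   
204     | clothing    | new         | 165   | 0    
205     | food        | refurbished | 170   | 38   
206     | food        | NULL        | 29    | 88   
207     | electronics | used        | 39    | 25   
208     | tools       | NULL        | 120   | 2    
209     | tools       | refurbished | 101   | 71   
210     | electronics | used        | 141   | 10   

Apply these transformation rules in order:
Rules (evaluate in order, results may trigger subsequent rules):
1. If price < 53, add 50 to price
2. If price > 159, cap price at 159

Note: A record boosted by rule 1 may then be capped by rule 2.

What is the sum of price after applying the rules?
1199

Step 1: Apply rule 1 to records with price < 53
  - 3 records get bonus of 50
  - Of these, 0 records then exceed 159 and get capped
Step 2: Apply rule 2 to records with price > 159
  - 2 records (original) are capped
Step 3: Calculate final sum = 1199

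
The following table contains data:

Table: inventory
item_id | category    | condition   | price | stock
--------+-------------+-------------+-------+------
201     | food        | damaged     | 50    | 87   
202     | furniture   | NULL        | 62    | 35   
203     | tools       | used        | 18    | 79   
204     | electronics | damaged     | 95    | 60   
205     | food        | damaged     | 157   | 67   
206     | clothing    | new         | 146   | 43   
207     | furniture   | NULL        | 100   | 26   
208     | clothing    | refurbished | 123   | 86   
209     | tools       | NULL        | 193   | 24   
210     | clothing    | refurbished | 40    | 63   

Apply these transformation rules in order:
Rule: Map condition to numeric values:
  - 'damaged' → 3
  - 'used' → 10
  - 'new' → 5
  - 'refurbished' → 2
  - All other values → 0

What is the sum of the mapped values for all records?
28

Step 1: Apply mapping to each record
Step 2: Count by status:
  'damaged': 3 records × 3 = 9
  'used': 1 records × 10 = 10
  'new': 1 records × 5 = 5
  'refurbished': 2 records × 2 = 4
Step 3: Sum all mapped values = 28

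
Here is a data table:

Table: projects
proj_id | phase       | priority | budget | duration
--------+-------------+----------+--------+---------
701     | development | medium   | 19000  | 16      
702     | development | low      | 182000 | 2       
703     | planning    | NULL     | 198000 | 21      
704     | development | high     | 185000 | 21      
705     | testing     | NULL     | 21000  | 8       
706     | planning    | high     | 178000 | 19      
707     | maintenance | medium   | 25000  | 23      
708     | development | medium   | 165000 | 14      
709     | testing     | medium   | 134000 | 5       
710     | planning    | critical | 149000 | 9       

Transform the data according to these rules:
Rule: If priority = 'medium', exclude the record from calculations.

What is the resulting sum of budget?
913000

Step 1: Identify records where priority = 'medium'
Step 2: The excluded records sum to 343000
Step 3: Original total budget = 1256000
Step 4: Remaining total = 1256000 - 343000 = 913000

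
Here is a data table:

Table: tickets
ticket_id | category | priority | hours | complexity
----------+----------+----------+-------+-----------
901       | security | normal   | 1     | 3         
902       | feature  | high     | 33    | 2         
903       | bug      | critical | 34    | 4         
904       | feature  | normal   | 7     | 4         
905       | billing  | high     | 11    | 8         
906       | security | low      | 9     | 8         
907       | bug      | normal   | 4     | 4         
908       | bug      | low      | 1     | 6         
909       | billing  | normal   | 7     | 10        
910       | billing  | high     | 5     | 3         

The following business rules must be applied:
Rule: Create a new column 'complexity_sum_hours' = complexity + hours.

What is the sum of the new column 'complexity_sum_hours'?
164

Step 1: For each record, compute complexity + hours
Example calculations:
  3 + 1 = 4
  2 + 33 = 35
  4 + 34 = 38
  ...
Step 2: Sum all derived values
Step 3: Total = 164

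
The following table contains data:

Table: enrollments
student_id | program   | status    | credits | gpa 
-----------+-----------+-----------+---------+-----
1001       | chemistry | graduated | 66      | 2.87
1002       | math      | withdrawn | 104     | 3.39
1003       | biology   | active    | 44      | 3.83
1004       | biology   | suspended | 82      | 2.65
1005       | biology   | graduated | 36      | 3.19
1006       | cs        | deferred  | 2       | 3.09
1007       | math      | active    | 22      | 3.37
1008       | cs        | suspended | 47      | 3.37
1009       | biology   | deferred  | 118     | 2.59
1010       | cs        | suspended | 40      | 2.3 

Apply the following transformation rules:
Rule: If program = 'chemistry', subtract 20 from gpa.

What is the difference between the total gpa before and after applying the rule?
20.0

Step 1: Original sum of gpa = 30.65
Step 2: 1 records have program = 'chemistry'
Step 3: Each affected record changes by -20
Step 4: Total change = 1 × -20 = -20
Step 5: New sum = 30.65 + -20 = 10.65
Step 6: Difference = |10.65 - 30.65| = 20.0
        (Sum decreased by 20.0)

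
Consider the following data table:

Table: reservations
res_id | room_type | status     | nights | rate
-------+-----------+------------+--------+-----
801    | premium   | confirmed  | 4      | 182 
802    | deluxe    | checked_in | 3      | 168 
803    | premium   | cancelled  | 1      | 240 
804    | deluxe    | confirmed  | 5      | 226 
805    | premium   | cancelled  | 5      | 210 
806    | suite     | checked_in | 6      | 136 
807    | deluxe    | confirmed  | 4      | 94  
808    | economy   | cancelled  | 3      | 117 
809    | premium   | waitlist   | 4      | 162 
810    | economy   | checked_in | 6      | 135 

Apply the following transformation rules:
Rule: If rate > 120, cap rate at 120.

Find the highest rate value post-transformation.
120

Step 1: Original maximum rate = 240
Step 2: Apply cap at 120
Step 3: 8 records had rate > 120 and were capped
Step 4: Maximum after transformation = 120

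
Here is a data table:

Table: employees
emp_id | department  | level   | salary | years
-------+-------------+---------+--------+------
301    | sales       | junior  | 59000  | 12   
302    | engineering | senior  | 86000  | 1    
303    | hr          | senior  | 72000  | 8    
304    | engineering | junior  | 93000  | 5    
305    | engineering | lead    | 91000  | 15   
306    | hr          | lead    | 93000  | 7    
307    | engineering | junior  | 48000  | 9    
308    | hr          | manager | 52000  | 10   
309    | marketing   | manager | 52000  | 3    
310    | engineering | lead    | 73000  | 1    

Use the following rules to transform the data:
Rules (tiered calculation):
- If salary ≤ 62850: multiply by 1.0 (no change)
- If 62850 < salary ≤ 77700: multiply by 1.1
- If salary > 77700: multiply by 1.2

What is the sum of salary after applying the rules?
806100.0

Step 1: Tier 1 (salary ≤ 62850): 4 records, sum = 211000 × 1.0 = 211000.0
Step 2: Tier 2 (62850 < salary ≤ 77700): 2 records, sum = 145000 × 1.1 = 159500.0
Step 3: Tier 3 (salary > 77700): 4 records, sum = 363000 × 1.2 = 435600.0
Step 4: Final sum = 211000.0 + 159500.0 + 435600.0 = 806100.0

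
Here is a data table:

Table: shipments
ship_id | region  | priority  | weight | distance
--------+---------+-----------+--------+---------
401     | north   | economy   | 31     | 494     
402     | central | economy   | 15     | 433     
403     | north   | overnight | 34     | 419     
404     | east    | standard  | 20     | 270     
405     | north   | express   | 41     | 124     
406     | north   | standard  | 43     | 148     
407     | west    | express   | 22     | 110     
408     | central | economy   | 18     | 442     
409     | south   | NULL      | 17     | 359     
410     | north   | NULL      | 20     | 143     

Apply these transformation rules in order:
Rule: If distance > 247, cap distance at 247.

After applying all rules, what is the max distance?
247

Step 1: Original maximum distance = 494
Step 2: Apply cap at 247
Step 3: 6 records had distance > 247 and were capped
Step 4: Maximum after transformation = 247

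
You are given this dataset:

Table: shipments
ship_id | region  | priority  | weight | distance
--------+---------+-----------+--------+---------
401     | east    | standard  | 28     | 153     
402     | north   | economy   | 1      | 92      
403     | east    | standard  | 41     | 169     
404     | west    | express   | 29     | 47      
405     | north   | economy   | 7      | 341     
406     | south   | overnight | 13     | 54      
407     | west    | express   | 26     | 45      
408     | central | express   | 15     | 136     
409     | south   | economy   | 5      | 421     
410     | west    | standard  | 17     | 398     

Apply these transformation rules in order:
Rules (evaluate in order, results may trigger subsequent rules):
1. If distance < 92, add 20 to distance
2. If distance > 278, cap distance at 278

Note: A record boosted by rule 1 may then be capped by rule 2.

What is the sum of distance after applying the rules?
1590

Step 1: Apply rule 1 to records with distance < 92
  - 3 records get bonus of 20
  - Of these, 0 records then exceed 278 and get capped
Step 2: Apply rule 2 to records with distance > 278
  - 3 records (original) are capped
Step 3: Calculate final sum = 1590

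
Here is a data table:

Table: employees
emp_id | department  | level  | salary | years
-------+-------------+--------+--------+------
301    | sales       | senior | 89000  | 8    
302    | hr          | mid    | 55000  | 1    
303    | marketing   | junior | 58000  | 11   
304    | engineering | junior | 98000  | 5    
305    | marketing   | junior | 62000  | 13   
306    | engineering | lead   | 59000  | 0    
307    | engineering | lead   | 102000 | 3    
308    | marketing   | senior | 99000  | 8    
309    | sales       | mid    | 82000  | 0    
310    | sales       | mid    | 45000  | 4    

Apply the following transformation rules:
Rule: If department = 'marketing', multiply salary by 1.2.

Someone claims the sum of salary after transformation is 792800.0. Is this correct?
Yes, the result is correct.

Step 1: Calculate the correct sum after transformation
Step 2: Apply multiplier 1.2 to records where department = 'marketing'
Step 3: Correct result = 792800.0
Step 4: Claimed result = 792800.0
Step 5: 792800.0 = 792800.0 ✓
Conclusion: The claimed result is correct.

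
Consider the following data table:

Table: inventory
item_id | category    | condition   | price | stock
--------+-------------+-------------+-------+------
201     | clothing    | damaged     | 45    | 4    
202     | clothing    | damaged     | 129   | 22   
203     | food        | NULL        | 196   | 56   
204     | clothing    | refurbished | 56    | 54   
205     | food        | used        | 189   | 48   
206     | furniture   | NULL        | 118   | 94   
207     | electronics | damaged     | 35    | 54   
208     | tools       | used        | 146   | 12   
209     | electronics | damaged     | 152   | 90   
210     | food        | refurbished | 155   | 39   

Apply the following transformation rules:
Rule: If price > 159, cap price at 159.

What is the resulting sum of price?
1154

Step 1: 2 records have price > 159
Step 2: These records originally summed to 385
Step 3: After capping: 2 × 159 = 318
Step 4: Unaffected records sum: 836
Step 5: Final sum = 318 + 836 = 1154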